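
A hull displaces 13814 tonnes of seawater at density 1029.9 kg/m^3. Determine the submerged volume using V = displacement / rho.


Formula: V = mass / rho
Step 1 — convert tonnes to kg: 13814 t * 1000 = 13814000 kg
Step 2 — V = 13814000 / 1029.9 ≈ 13413 m^3 (5 s.f.)

13413 m^3


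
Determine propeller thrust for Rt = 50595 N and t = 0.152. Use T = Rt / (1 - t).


Formula: T = Rt / (1 - t)
Step 1 — (1 - t) = 1 - 0.152 = 0.848
Step 2 — T = 50595 / 0.848 ≈ 59664 N (5 s.f.)

59664 N


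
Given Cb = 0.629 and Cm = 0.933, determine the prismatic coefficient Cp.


Formula: Cp = Cb / Cm
Substituting: Cp = 0.629 / 0.933
Result: Cp ≈ 0.67417 (5 s.f.)

0.67417


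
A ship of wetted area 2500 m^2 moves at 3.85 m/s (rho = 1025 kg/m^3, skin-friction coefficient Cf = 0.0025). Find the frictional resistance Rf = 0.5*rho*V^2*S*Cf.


Formula: Rf = 0.5 * rho * V^2 * S * Cf
Step 1 — V^2 = 3.85^2 = 14.8225
Step 2 — 0.5 * rho * V^2 = 0.5 * 1025 * 14.8225 = 7596.53125
Step 3 — Rf = 7596.53125 * 2500 * 0.0025 ≈ 47478 N (5 s.f.)

47478 N


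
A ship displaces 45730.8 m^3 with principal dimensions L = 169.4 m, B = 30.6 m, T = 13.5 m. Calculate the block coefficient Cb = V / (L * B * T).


Formula: Cb = V / (L * B * T)
Step 1 — L * B * T = 169.4 * 30.6 * 13.5 = 69979.14 m^3
Step 2 — Cb = 45730.8 / 69979.14 ≈ 0.65349 (5 s.f.)

0.65349


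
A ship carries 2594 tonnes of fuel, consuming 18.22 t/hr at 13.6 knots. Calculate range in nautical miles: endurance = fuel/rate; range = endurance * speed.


Formula: endurance = fuel / rate; range = endurance * speed
Step 1 — endurance = 2594 / 18.22 = 142.371 hours
Step 2 — range = 142.371 * 13.6 ≈ 1936.2 nautical miles (5 s.f.)

1936.2 NM


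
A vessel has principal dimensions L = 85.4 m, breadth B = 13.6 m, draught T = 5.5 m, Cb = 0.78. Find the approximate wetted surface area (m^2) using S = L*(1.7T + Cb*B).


Formula: S = 1.7*L*T + V/T with V = Cb*L*B*T, i.e. S = L * (1.7*T + Cb*B)
Step 1 — 1.7*T = 1.7 * 5.5 = 9.35 m
Step 2 — Cb*B = 0.78 * 13.6 = 10.608 m
Step 3 — 1.7*T + Cb*B = 9.35 + 10.608 = 19.958 m
Step 4 — S = 85.4 * 19.958 ≈ 1704.4 m^2 (5 s.f.)

1704.4 m^2


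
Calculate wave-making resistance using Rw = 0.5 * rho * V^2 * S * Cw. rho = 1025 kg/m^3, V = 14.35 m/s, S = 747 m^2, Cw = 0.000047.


Formula: Rw = 0.5 * rho * V^2 * S * Cw
Step 1 — V^2 = 14.35^2 = 205.9225
Step 2 — 0.5 * rho * V^2 = 0.5 * 1025 * 205.9225 = 105535.28125
Step 3 — Rw = 105535.28125 * 747 * 0.000047 ≈ 3705.2 N (5 s.f.)

3705.2 N


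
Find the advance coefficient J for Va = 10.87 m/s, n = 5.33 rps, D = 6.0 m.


Formula: J = Va / (n * D)
Step 1 — n * D = 5.33 * 6.0 = 31.98
Step 2 — J = 10.87 / 31.98 ≈ 0.33990 (5 s.f.)

0.33990


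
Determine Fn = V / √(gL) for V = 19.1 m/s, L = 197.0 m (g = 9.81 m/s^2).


Formula: Fn = V / sqrt(g * L)
Step 1 — g * L = 9.81 * 197.0 = 1932.57
Step 2 — sqrt(g * L) = sqrt(1932.57) = 43.961005
Step 3 — Fn = 19.1 / 43.961005 ≈ 0.43448 (5 s.f.)

0.43448


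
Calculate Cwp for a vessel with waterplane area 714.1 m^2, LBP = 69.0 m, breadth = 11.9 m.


Formula: Cwp = Aw / (L * B)
Step 1 — L * B = 69.0 * 11.9 = 821.1 m^2
Step 2 — Cwp = 714.1 / 821.1 ≈ 0.86969 (5 s.f.)

0.86969


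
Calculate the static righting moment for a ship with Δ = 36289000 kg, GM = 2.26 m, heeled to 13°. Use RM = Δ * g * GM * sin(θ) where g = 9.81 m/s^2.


Formula: GZ = GM * sin(theta); RM = disp * g * GZ
Step 1 — GZ = 2.26 * sin(13°) = 2.26 * 0.224951 = 0.508389 m
Step 2 — RM = 36289000 * 9.81 * 0.508389 ≈ 180980000 N·m (5 s.f.)

180980000 N·m


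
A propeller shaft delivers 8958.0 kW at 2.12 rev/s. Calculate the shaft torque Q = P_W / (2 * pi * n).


Formula: Q = P_W / (2 * pi * n)
Step 1 — P_W = 8958.0 kW * 1000 = 8958000.0 W
Step 2 — 2 * pi * n = 2 * pi * 2.12 = 13.320353
Step 3 — Q = 8958000.0 / 13.320353 ≈ 672500 N·m (5 s.f.)

672500 N·m


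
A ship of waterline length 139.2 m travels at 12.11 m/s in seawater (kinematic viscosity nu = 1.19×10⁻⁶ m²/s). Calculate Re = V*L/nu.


Formula: Re = V * L / nu
Step 1 — V * L = 12.11 * 139.2 = 1685.712 m^2/s
Step 2 — Re = 1685.712 / 1.19e-6 = 1.42e+09

1.42e+09


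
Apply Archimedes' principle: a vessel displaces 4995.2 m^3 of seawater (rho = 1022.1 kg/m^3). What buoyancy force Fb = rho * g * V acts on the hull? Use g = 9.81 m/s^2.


Formula: Fb = rho * g * V
Substituting: Fb = 1022.1 * 9.81 * 4995.2
Intermediate: 1022.1 * 9.81 = 10026.801
Result: Fb = 10026.801 * 4995.2 ≈ 50086000 N (5 s.f.)

50086000 N


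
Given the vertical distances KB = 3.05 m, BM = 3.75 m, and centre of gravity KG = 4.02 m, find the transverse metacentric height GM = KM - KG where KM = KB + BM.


Formula: GM = KB + BM - KG
Step 1 — KM = KB + BM = 3.05 + 3.75 = 6.8 m
Step 2 — GM = KM - KG = 6.8 - 4.02 = 2.78 m

2.78 m


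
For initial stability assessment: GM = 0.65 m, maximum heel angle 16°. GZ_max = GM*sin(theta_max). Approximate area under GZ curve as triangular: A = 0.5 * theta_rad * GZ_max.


Formula: GZ_max = GM * sin(theta); Area = 0.5 * theta_rad * GZ_max
Step 1 — GZ_max = 0.65 * sin(16°) = 0.65 * 0.275637 = 0.179164 m
Step 2 — theta_rad = 16 * pi/180 = 0.279253 rad
Step 3 — Area = 0.5 * 0.279253 * 0.179164 ≈ 0.025016 m·rad (5 s.f.)

0.025016 m·rad


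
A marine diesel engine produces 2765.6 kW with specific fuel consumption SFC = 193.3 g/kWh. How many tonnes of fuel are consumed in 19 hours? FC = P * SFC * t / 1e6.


Formula: FC (tonnes) = P * SFC * t / 1,000,000
Step 1 — P * SFC * t = 2765.6 * 193.3 * 19 = 10157219.12 g
Step 2 — FC (tonnes) = 10157219.12 / 1,000,000 ≈ 10.157 tonnes (5 s.f.)

10.157 tonnes


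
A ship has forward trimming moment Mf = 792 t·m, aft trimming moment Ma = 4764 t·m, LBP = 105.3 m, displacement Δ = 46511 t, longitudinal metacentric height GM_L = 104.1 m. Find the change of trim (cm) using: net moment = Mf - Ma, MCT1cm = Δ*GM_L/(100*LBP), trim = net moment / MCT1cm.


Formula: net trimming moment = Mf - Ma; MCT1cm = Δ*GM_L/(100*LBP); trim = net moment / MCT1cm
Step 1 — net trimming moment = 792 - 4764 = -3972 t·m
Step 2 — MCT1cm = 46511 * 104.1 / (100 * 105.3) = 459.8096 t·m/cm
Step 3 — trim = -3972 / 459.8096 ≈ -8.6384 cm (5 s.f.)

-8.6384 cm


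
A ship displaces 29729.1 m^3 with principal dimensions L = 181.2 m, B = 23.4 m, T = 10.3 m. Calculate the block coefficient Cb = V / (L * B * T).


Formula: Cb = V / (L * B * T)
Step 1 — L * B * T = 181.2 * 23.4 * 10.3 = 43672.824 m^3
Step 2 — Cb = 29729.1 / 43672.824 ≈ 0.68072 (5 s.f.)

0.68072


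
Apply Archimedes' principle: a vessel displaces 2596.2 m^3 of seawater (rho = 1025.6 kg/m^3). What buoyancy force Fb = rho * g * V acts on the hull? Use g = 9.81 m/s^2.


Formula: Fb = rho * g * V
Substituting: Fb = 1025.6 * 9.81 * 2596.2
Intermediate: 1025.6 * 9.81 = 10061.136
Result: Fb = 10061.136 * 2596.2 ≈ 26121000 N (5 s.f.)

26121000 N


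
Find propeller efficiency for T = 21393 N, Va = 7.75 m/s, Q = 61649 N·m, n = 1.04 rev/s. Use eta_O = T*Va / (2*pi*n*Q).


Formula: eta = T * Va / (2 * pi * n * Q)
Step 1 — numerator = T * Va = 21393 * 7.75 = 165795.75
Step 2 — 2 * pi * n = 2 * pi * 1.04 = 6.534513
Step 3 — denominator = 6.534513 * 61649 = 402846.19
Step 4 — eta = 165795.75 / 402846.19 ≈ 0.41156 (5 s.f.)

0.41156


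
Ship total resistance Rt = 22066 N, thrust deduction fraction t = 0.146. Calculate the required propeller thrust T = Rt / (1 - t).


Formula: T = Rt / (1 - t)
Step 1 — (1 - t) = 1 - 0.146 = 0.854
Step 2 — T = 22066 / 0.854 ≈ 25838 N (5 s.f.)

25838 N


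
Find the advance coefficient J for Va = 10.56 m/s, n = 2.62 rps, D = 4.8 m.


Formula: J = Va / (n * D)
Step 1 — n * D = 2.62 * 4.8 = 12.576
Step 2 — J = 10.56 / 12.576 ≈ 0.83969 (5 s.f.)

0.83969


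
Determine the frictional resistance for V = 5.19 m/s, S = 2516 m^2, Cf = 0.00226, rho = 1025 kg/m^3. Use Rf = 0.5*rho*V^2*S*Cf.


Formula: Rf = 0.5 * rho * V^2 * S * Cf
Step 1 — V^2 = 5.19^2 = 26.9361
Step 2 — 0.5 * rho * V^2 = 0.5 * 1025 * 26.9361 = 13804.75125
Step 3 — Rf = 13804.75125 * 2516 * 0.00226 ≈ 78496 N (5 s.f.)

78496 N


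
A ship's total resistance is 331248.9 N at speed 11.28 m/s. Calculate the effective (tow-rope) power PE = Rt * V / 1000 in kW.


Formula: PE = Rt * V / 1000 (kW)
Step 1 — PE (W) = 331248.9 * 11.28 = 3736487.592 W
Step 2 — PE (kW) = 3736487.592 / 1000 ≈ 3736.5 kW (5 s.f.)

3736.5 kW


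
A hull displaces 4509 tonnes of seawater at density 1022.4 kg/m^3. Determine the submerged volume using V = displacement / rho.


Formula: V = mass / rho
Step 1 — convert tonnes to kg: 4509 t * 1000 = 4509000 kg
Step 2 — V = 4509000 / 1022.4 ≈ 4410.2 m^3 (5 s.f.)

4410.2 m^3


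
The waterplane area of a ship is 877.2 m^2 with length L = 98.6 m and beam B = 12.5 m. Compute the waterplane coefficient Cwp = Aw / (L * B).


Formula: Cwp = Aw / (L * B)
Step 1 — L * B = 98.6 * 12.5 = 1232.5 m^2
Step 2 — Cwp = 877.2 / 1232.5 ≈ 0.71172 (5 s.f.)

0.71172


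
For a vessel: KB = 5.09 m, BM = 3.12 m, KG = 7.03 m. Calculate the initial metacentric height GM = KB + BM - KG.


Formula: GM = KB + BM - KG
Step 1 — KM = KB + BM = 5.09 + 3.12 = 8.21 m
Step 2 — GM = KM - KG = 8.21 - 7.03 = 1.18 m

1.18 m


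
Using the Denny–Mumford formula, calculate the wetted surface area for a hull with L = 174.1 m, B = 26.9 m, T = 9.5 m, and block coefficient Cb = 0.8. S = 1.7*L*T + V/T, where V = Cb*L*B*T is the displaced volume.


Formula: S = 1.7*L*T + V/T with V = Cb*L*B*T, i.e. S = L * (1.7*T + Cb*B)
Step 1 — 1.7*T = 1.7 * 9.5 = 16.15 m
Step 2 — Cb*B = 0.8 * 26.9 = 21.52 m
Step 3 — 1.7*T + Cb*B = 16.15 + 21.52 = 37.67 m
Step 4 — S = 174.1 * 37.67 ≈ 6558.3 m^2 (5 s.f.)

6558.3 m^2


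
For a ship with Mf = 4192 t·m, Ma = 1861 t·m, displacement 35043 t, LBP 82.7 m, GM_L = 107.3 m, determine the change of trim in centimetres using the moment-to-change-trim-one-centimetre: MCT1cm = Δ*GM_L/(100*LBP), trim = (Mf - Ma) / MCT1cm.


Formula: net trimming moment = Mf - Ma; MCT1cm = Δ*GM_L/(100*LBP); trim = net moment / MCT1cm
Step 1 — net trimming moment = 4192 - 1861 = 2331 t·m
Step 2 — MCT1cm = 35043 * 107.3 / (100 * 82.7) = 454.6692 t·m/cm
Step 3 — trim = 2331 / 454.6692 ≈ 5.1268 cm (5 s.f.)

5.1268 cm


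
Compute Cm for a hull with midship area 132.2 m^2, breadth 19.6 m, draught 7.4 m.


Formula: Cm = Am / (B * T)
Step 1 — B * T = 19.6 * 7.4 = 145.04 m^2
Step 2 — Cm = 132.2 / 145.04 ≈ 0.91147 (5 s.f.)

0.91147


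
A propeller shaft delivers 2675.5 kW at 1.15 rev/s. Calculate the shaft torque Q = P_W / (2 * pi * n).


Formula: Q = P_W / (2 * pi * n)
Step 1 — P_W = 2675.5 kW * 1000 = 2675500.0 W
Step 2 — 2 * pi * n = 2 * pi * 1.15 = 7.225663
Step 3 — Q = 2675500.0 / 7.225663 ≈ 370280 N·m (5 s.f.)

370280 N·m


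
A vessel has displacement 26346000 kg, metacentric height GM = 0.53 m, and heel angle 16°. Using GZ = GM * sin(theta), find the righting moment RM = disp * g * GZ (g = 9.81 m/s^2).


Formula: GZ = GM * sin(theta); RM = disp * g * GZ
Step 1 — GZ = 0.53 * sin(16°) = 0.53 * 0.275637 = 0.146088 m
Step 2 — RM = 26346000 * 9.81 * 0.146088 ≈ 37757000 N·m (5 s.f.)

37757000 N·m


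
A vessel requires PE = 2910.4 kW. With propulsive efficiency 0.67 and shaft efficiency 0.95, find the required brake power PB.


Formula: PB = PE / (eta_D * eta_S)
Step 1 — combined efficiency = eta_D * eta_S = 0.67 * 0.95 = 0.6365
Step 2 — PB = 2910.4 / 0.6365 ≈ 4572.5 kW (5 s.f.)

4572.5 kW


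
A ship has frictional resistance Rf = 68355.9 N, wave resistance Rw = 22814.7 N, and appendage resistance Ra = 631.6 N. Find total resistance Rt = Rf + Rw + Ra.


Formula: Rt = Rf + Rw + Ra
Substituting: Rt = 68355.9 + 22814.7 + 631.6
Result: Rt = 91802.2 N

91802.2 N


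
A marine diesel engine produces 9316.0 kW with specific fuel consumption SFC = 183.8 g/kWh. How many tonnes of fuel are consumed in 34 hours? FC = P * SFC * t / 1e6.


Formula: FC (tonnes) = P * SFC * t / 1,000,000
Step 1 — P * SFC * t = 9316.0 * 183.8 * 34 = 58217547.2 g
Step 2 — FC (tonnes) = 58217547.2 / 1,000,000 ≈ 58.218 tonnes (5 s.f.)

58.218 tonnes


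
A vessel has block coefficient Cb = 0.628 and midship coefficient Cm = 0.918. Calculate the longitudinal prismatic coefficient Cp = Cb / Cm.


Formula: Cp = Cb / Cm
Substituting: Cp = 0.628 / 0.918
Result: Cp ≈ 0.68410 (5 s.f.)

0.68410


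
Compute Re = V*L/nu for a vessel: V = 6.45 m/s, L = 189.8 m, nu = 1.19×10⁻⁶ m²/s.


Formula: Re = V * L / nu
Step 1 — V * L = 6.45 * 189.8 = 1224.21 m^2/s
Step 2 — Re = 1224.21 / 1.19e-6 = 1.03e+09

1.03e+09


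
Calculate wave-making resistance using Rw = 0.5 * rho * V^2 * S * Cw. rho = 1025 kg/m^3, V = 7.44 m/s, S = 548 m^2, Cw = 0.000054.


Formula: Rw = 0.5 * rho * V^2 * S * Cw
Step 1 — V^2 = 7.44^2 = 55.3536
Step 2 — 0.5 * rho * V^2 = 0.5 * 1025 * 55.3536 = 28368.72
Step 3 — Rw = 28368.72 * 548 * 0.000054 ≈ 839.49 N (5 s.f.)

839.49 N


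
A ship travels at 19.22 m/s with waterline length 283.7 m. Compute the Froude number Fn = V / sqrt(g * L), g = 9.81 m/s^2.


Formula: Fn = V / sqrt(g * L)
Step 1 — g * L = 9.81 * 283.7 = 2783.097
Step 2 — sqrt(g * L) = sqrt(2783.097) = 52.755066
Step 3 — Fn = 19.22 / 52.755066 ≈ 0.36433 (5 s.f.)

0.36433


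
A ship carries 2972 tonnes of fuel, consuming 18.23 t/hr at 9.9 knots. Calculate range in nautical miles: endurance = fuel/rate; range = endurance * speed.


Formula: endurance = fuel / rate; range = endurance * speed
Step 1 — endurance = 2972 / 18.23 = 163.028 hours
Step 2 — range = 163.028 * 9.9 ≈ 1614.0 nautical miles (5 s.f.)

1614.0 NM


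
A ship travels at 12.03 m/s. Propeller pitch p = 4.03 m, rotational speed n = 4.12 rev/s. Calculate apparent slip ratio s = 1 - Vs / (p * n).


Formula: s = 1 - Vs / (p * n)
Step 1 — p * n = 4.03 * 4.12 = 16.6036
Step 2 — Vs / (p*n) = 12.03 / 16.6036 = 0.724542 (6 d.p.)
Step 3 — s = 1 - 0.724542 = 0.275458

0.275458


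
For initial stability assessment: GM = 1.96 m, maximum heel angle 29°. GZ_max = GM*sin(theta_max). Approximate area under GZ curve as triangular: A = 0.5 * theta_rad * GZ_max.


Formula: GZ_max = GM * sin(theta); Area = 0.5 * theta_rad * GZ_max
Step 1 — GZ_max = 1.96 * sin(29°) = 1.96 * 0.48481 = 0.950228 m
Step 2 — theta_rad = 29 * pi/180 = 0.506145 rad
Step 3 — Area = 0.5 * 0.506145 * 0.950228 ≈ 0.24048 m·rad (5 s.f.)

0.24048 m·rad


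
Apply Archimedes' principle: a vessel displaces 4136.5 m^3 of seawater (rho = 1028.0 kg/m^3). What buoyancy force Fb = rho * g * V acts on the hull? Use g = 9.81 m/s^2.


Formula: Fb = rho * g * V
Substituting: Fb = 1028.0 * 9.81 * 4136.5
Intermediate: 1028.0 * 9.81 = 10084.68
Result: Fb = 10084.68 * 4136.5 ≈ 41715000 N (5 s.f.)

41715000 N


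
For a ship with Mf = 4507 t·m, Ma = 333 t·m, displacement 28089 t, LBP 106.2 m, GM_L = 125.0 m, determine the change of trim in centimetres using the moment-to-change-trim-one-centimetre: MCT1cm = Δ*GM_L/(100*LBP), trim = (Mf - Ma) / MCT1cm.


Formula: net trimming moment = Mf - Ma; MCT1cm = Δ*GM_L/(100*LBP); trim = net moment / MCT1cm
Step 1 — net trimming moment = 4507 - 333 = 4174 t·m
Step 2 — MCT1cm = 28089 * 125.0 / (100 * 106.2) = 330.6144 t·m/cm
Step 3 — trim = 4174 / 330.6144 ≈ 12.625 cm (5 s.f.)

12.625 cm


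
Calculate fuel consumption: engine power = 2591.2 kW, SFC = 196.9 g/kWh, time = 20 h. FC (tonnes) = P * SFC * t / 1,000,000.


Formula: FC (tonnes) = P * SFC * t / 1,000,000
Step 1 — P * SFC * t = 2591.2 * 196.9 * 20 = 10204145.6 g
Step 2 — FC (tonnes) = 10204145.6 / 1,000,000 ≈ 10.204 tonnes (5 s.f.)

10.204 tonnes


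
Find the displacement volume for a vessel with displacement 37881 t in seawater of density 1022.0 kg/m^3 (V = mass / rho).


Formula: V = mass / rho
Step 1 — convert tonnes to kg: 37881 t * 1000 = 37881000 kg
Step 2 — V = 37881000 / 1022.0 ≈ 37066 m^3 (5 s.f.)

37066 m^3


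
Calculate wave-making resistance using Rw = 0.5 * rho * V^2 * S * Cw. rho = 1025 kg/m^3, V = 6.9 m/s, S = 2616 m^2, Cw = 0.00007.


Formula: Rw = 0.5 * rho * V^2 * S * Cw
Step 1 — V^2 = 6.9^2 = 47.61
Step 2 — 0.5 * rho * V^2 = 0.5 * 1025 * 47.61 = 24400.125
Step 3 — Rw = 24400.125 * 2616 * 0.00007 ≈ 4468.2 N (5 s.f.)

4468.2 N


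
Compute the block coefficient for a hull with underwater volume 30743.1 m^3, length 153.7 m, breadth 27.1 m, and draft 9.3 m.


Formula: Cb = V / (L * B * T)
Step 1 — L * B * T = 153.7 * 27.1 * 9.3 = 38737.011 m^3
Step 2 — Cb = 30743.1 / 38737.011 ≈ 0.79364 (5 s.f.)

0.79364


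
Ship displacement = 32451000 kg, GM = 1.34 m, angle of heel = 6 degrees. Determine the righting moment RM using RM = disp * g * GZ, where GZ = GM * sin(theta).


Formula: GZ = GM * sin(theta); RM = disp * g * GZ
Step 1 — GZ = 1.34 * sin(6°) = 1.34 * 0.104528 = 0.140068 m
Step 2 — RM = 32451000 * 9.81 * 0.140068 ≈ 44590000 N·m (5 s.f.)

44590000 N·m


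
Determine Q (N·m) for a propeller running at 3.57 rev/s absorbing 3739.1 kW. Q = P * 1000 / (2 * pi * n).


Formula: Q = P_W / (2 * pi * n)
Step 1 — P_W = 3739.1 kW * 1000 = 3739100.0 W
Step 2 — 2 * pi * n = 2 * pi * 3.57 = 22.430972
Step 3 — Q = 3739100.0 / 22.430972 ≈ 166690 N·m (5 s.f.)

166690 N·m


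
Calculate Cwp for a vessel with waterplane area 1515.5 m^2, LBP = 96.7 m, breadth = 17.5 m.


Formula: Cwp = Aw / (L * B)
Step 1 — L * B = 96.7 * 17.5 = 1692.25 m^2
Step 2 — Cwp = 1515.5 / 1692.25 ≈ 0.89555 (5 s.f.)

0.89555


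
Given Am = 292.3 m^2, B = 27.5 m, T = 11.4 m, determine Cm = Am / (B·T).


Formula: Cm = Am / (B * T)
Step 1 — B * T = 27.5 * 11.4 = 313.5 m^2
Step 2 — Cm = 292.3 / 313.5 ≈ 0.93238 (5 s.f.)

0.93238


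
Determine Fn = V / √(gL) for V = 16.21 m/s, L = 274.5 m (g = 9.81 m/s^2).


Formula: Fn = V / sqrt(g * L)
Step 1 — g * L = 9.81 * 274.5 = 2692.845
Step 2 — sqrt(g * L) = sqrt(2692.845) = 51.89263
Step 3 — Fn = 16.21 / 51.89263 ≈ 0.31238 (5 s.f.)

0.31238


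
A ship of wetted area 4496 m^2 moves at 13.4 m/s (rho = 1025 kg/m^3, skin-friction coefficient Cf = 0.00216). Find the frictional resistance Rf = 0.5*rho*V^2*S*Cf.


Formula: Rf = 0.5 * rho * V^2 * S * Cf
Step 1 — V^2 = 13.4^2 = 179.56
Step 2 — 0.5 * rho * V^2 = 0.5 * 1025 * 179.56 = 92024.5
Step 3 — Rf = 92024.5 * 4496 * 0.00216 ≈ 893680 N (5 s.f.)

893680 N


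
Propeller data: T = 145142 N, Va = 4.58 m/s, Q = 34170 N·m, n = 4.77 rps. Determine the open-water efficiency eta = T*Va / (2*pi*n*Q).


Formula: eta = T * Va / (2 * pi * n * Q)
Step 1 — numerator = T * Va = 145142 * 4.58 = 664750.36
Step 2 — 2 * pi * n = 2 * pi * 4.77 = 29.970794
Step 3 — denominator = 29.970794 * 34170 = 1024102.03
Step 4 — eta = 664750.36 / 1024102.03 ≈ 0.64911 (5 s.f.)

0.64911


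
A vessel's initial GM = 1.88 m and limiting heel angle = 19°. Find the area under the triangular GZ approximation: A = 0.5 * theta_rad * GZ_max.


Formula: GZ_max = GM * sin(theta); Area = 0.5 * theta_rad * GZ_max
Step 1 — GZ_max = 1.88 * sin(19°) = 1.88 * 0.325568 = 0.612068 m
Step 2 — theta_rad = 19 * pi/180 = 0.331613 rad
Step 3 — Area = 0.5 * 0.331613 * 0.612068 ≈ 0.10148 m·rad (5 s.f.)

0.10148 m·rad


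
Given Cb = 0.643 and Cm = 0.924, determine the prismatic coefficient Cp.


Formula: Cp = Cb / Cm
Substituting: Cp = 0.643 / 0.924
Result: Cp ≈ 0.69589 (5 s.f.)

0.69589


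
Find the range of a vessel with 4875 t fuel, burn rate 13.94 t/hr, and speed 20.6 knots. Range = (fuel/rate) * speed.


Formula: endurance = fuel / rate; range = endurance * speed
Step 1 — endurance = 4875 / 13.94 = 349.7131 hours
Step 2 — range = 349.7131 * 20.6 ≈ 7204.1 nautical miles (5 s.f.)

7204.1 NM


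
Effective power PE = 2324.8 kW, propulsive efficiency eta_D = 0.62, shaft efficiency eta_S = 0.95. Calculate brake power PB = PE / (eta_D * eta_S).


Formula: PB = PE / (eta_D * eta_S)
Step 1 — combined efficiency = eta_D * eta_S = 0.62 * 0.95 = 0.589
Step 2 — PB = 2324.8 / 0.589 ≈ 3947.0 kW (5 s.f.)

3947.0 kW


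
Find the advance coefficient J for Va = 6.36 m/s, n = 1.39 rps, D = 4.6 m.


Formula: J = Va / (n * D)
Step 1 — n * D = 1.39 * 4.6 = 6.394
Step 2 — J = 6.36 / 6.394 ≈ 0.99468 (5 s.f.)

0.99468


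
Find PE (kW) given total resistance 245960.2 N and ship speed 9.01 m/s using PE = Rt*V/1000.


Formula: PE = Rt * V / 1000 (kW)
Step 1 — PE (W) = 245960.2 * 9.01 = 2216101.402 W
Step 2 — PE (kW) = 2216101.402 / 1000 ≈ 2216.1 kW (5 s.f.)

2216.1 kW


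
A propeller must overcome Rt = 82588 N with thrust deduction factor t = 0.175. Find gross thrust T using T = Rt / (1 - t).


Formula: T = Rt / (1 - t)
Step 1 — (1 - t) = 1 - 0.175 = 0.825
Step 2 — T = 82588 / 0.825 ≈ 100110 N (5 s.f.)

100110 N


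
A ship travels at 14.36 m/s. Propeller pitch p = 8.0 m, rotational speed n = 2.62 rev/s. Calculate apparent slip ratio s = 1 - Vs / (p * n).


Formula: s = 1 - Vs / (p * n)
Step 1 — p * n = 8.0 * 2.62 = 20.96
Step 2 — Vs / (p*n) = 14.36 / 20.96 = 0.685115 (6 d.p.)
Step 3 — s = 1 - 0.685115 = 0.314885

0.314885


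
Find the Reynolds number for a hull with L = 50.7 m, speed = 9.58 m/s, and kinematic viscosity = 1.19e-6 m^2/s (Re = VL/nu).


Formula: Re = V * L / nu
Step 1 — V * L = 9.58 * 50.7 = 485.706 m^2/s
Step 2 — Re = 485.706 / 1.19e-6 = 4.08e+08

4.08e+08


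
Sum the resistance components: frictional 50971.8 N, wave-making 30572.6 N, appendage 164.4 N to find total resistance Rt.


Formula: Rt = Rf + Rw + Ra
Substituting: Rt = 50971.8 + 30572.6 + 164.4
Result: Rt = 81708.8 N

81708.8 N


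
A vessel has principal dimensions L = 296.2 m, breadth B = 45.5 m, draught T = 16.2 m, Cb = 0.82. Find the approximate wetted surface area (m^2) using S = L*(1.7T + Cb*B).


Formula: S = 1.7*L*T + V/T with V = Cb*L*B*T, i.e. S = L * (1.7*T + Cb*B)
Step 1 — 1.7*T = 1.7 * 16.2 = 27.54 m
Step 2 — Cb*B = 0.82 * 45.5 = 37.31 m
Step 3 — 1.7*T + Cb*B = 27.54 + 37.31 = 64.85 m
Step 4 — S = 296.2 * 64.85 ≈ 19209 m^2 (5 s.f.)

19209 m^2


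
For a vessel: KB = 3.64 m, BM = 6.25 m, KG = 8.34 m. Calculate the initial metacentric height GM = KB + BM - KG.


Formula: GM = KB + BM - KG
Step 1 — KM = KB + BM = 3.64 + 6.25 = 9.89 m
Step 2 — GM = KM - KG = 9.89 - 8.34 = 1.55 m

1.55 m


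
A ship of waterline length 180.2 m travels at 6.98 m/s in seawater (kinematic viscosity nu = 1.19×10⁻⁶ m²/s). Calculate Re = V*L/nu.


Formula: Re = V * L / nu
Step 1 — V * L = 6.98 * 180.2 = 1257.796 m^2/s
Step 2 — Re = 1257.796 / 1.19e-6 = 1.06e+09

1.06e+09


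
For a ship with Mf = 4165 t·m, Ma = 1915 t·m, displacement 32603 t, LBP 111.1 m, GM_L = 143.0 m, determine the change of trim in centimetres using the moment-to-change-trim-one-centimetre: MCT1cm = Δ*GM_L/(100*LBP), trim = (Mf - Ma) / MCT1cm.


Formula: net trimming moment = Mf - Ma; MCT1cm = Δ*GM_L/(100*LBP); trim = net moment / MCT1cm
Step 1 — net trimming moment = 4165 - 1915 = 2250 t·m
Step 2 — MCT1cm = 32603 * 143.0 / (100 * 111.1) = 419.6426 t·m/cm
Step 3 — trim = 2250 / 419.6426 ≈ 5.3617 cm (5 s.f.)

5.3617 cm


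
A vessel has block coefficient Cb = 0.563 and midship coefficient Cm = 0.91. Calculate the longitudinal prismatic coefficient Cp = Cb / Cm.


Formula: Cp = Cb / Cm
Substituting: Cp = 0.563 / 0.91
Result: Cp ≈ 0.61868 (5 s.f.)

0.61868


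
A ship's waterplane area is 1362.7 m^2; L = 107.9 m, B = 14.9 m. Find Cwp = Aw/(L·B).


Formula: Cwp = Aw / (L * B)
Step 1 — L * B = 107.9 * 14.9 = 1607.71 m^2
Step 2 — Cwp = 1362.7 / 1607.71 ≈ 0.84760 (5 s.f.)

0.84760


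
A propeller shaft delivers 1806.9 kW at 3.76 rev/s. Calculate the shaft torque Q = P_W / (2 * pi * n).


Formula: Q = P_W / (2 * pi * n)
Step 1 — P_W = 1806.9 kW * 1000 = 1806900.0 W
Step 2 — 2 * pi * n = 2 * pi * 3.76 = 23.624777
Step 3 — Q = 1806900.0 / 23.624777 ≈ 76483 N·m (5 s.f.)

76483 N·m


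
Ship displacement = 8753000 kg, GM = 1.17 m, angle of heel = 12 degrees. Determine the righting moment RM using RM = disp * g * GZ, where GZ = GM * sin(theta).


Formula: GZ = GM * sin(theta); RM = disp * g * GZ
Step 1 — GZ = 1.17 * sin(12°) = 1.17 * 0.207912 = 0.243257 m
Step 2 — RM = 8753000 * 9.81 * 0.243257 ≈ 20888000 N·m (5 s.f.)

20888000 N·m


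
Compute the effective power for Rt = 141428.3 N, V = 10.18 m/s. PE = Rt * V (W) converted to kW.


Formula: PE = Rt * V / 1000 (kW)
Step 1 — PE (W) = 141428.3 * 10.18 = 1439740.094 W
Step 2 — PE (kW) = 1439740.094 / 1000 ≈ 1439.7 kW (5 s.f.)

1439.7 kW


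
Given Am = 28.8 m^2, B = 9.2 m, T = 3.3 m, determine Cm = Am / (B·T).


Formula: Cm = Am / (B * T)
Step 1 — B * T = 9.2 * 3.3 = 30.36 m^2
Step 2 — Cm = 28.8 / 30.36 ≈ 0.94862 (5 s.f.)

0.94862


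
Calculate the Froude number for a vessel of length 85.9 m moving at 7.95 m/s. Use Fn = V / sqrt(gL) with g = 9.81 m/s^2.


Formula: Fn = V / sqrt(g * L)
Step 1 — g * L = 9.81 * 85.9 = 842.679
Step 2 — sqrt(g * L) = sqrt(842.679) = 29.028934
Step 3 — Fn = 7.95 / 29.028934 ≈ 0.27386 (5 s.f.)

0.27386


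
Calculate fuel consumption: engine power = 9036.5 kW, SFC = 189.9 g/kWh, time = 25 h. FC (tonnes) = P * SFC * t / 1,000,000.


Formula: FC (tonnes) = P * SFC * t / 1,000,000
Step 1 — P * SFC * t = 9036.5 * 189.9 * 25 = 42900783.75 g
Step 2 — FC (tonnes) = 42900783.75 / 1,000,000 ≈ 42.901 tonnes (5 s.f.)

42.901 tonnes


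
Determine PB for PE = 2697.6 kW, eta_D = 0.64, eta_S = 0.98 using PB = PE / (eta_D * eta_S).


Formula: PB = PE / (eta_D * eta_S)
Step 1 — combined efficiency = eta_D * eta_S = 0.64 * 0.98 = 0.6272
Step 2 — PB = 2697.6 / 0.6272 ≈ 4301.0 kW (5 s.f.)

4301.0 kW


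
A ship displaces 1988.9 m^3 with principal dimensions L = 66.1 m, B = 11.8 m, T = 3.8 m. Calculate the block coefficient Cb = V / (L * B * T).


Formula: Cb = V / (L * B * T)
Step 1 — L * B * T = 66.1 * 11.8 * 3.8 = 2963.924 m^3
Step 2 — Cb = 1988.9 / 2963.924 ≈ 0.67104 (5 s.f.)

0.67104


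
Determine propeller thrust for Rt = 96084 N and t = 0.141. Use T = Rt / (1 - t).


Formula: T = Rt / (1 - t)
Step 1 — (1 - t) = 1 - 0.141 = 0.859
Step 2 — T = 96084 / 0.859 ≈ 111860 N (5 s.f.)

111860 N


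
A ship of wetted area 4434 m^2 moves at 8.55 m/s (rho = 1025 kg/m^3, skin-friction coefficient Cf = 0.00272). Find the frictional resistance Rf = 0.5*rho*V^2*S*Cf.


Formula: Rf = 0.5 * rho * V^2 * S * Cf
Step 1 — V^2 = 8.55^2 = 73.1025
Step 2 — 0.5 * rho * V^2 = 0.5 * 1025 * 73.1025 = 37465.03125
Step 3 — Rf = 37465.03125 * 4434 * 0.00272 ≈ 451850 N (5 s.f.)

451850 N


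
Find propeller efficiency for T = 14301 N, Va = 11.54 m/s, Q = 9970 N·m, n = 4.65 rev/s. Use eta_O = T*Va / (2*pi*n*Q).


Formula: eta = T * Va / (2 * pi * n * Q)
Step 1 — numerator = T * Va = 14301 * 11.54 = 165033.54
Step 2 — 2 * pi * n = 2 * pi * 4.65 = 29.216812
Step 3 — denominator = 29.216812 * 9970 = 291291.62
Step 4 — eta = 165033.54 / 291291.62 ≈ 0.56656 (5 s.f.)

0.56656


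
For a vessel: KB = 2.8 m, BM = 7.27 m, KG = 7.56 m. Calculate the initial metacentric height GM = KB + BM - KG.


Formula: GM = KB + BM - KG
Step 1 — KM = KB + BM = 2.8 + 7.27 = 10.07 m
Step 2 — GM = KM - KG = 10.07 - 7.56 = 2.51 m

2.51 m


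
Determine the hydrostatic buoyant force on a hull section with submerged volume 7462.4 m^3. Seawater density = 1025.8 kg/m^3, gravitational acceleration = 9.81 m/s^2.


Formula: Fb = rho * g * V
Substituting: Fb = 1025.8 * 9.81 * 7462.4
Intermediate: 1025.8 * 9.81 = 10063.098
Result: Fb = 10063.098 * 7462.4 ≈ 75095000 N (5 s.f.)

75095000 N


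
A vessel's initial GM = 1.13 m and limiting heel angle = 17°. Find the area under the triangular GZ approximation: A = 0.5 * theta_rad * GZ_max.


Formula: GZ_max = GM * sin(theta); Area = 0.5 * theta_rad * GZ_max
Step 1 — GZ_max = 1.13 * sin(17°) = 1.13 * 0.292372 = 0.33038 m
Step 2 — theta_rad = 17 * pi/180 = 0.296706 rad
Step 3 — Area = 0.5 * 0.296706 * 0.33038 ≈ 0.049013 m·rad (5 s.f.)

0.049013 m·rad


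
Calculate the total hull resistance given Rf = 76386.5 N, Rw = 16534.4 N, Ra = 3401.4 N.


Formula: Rt = Rf + Rw + Ra
Substituting: Rt = 76386.5 + 16534.4 + 3401.4
Result: Rt = 96322.3 N

96322.3 N


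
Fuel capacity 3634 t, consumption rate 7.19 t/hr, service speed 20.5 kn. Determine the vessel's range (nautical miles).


Formula: endurance = fuel / rate; range = endurance * speed
Step 1 — endurance = 3634 / 7.19 = 505.4242 hours
Step 2 — range = 505.4242 * 20.5 ≈ 10361 nautical miles (5 s.f.)

10361 NM


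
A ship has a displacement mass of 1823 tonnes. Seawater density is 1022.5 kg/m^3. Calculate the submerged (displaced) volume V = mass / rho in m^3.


Formula: V = mass / rho
Step 1 — convert tonnes to kg: 1823 t * 1000 = 1823000 kg
Step 2 — V = 1823000 / 1022.5 ≈ 1782.9 m^3 (5 s.f.)

1782.9 m^3


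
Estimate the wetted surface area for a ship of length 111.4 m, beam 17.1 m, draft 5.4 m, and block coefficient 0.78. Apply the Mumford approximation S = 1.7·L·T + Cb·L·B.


Formula: S = 1.7*L*T + V/T with V = Cb*L*B*T, i.e. S = L * (1.7*T + Cb*B)
Step 1 — 1.7*T = 1.7 * 5.4 = 9.18 m
Step 2 — Cb*B = 0.78 * 17.1 = 13.338 m
Step 3 — 1.7*T + Cb*B = 9.18 + 13.338 = 22.518 m
Step 4 — S = 111.4 * 22.518 ≈ 2508.5 m^2 (5 s.f.)

2508.5 m^2


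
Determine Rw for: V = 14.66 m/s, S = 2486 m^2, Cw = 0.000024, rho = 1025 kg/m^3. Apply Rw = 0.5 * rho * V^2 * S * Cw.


Formula: Rw = 0.5 * rho * V^2 * S * Cw
Step 1 — V^2 = 14.66^2 = 214.9156
Step 2 — 0.5 * rho * V^2 = 0.5 * 1025 * 214.9156 = 110144.245
Step 3 — Rw = 110144.245 * 2486 * 0.000024 ≈ 6571.6 N (5 s.f.)

6571.6 N


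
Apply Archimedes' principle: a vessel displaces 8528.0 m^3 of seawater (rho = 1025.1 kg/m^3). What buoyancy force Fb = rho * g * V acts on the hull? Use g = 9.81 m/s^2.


Formula: Fb = rho * g * V
Substituting: Fb = 1025.1 * 9.81 * 8528.0
Intermediate: 1025.1 * 9.81 = 10056.231
Result: Fb = 10056.231 * 8528.0 ≈ 85760000 N (5 s.f.)

85760000 N


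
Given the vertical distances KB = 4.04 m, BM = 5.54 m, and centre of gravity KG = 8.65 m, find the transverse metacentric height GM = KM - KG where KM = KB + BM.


Formula: GM = KB + BM - KG
Step 1 — KM = KB + BM = 4.04 + 5.54 = 9.58 m
Step 2 — GM = KM - KG = 9.58 - 8.65 = 0.93 m

0.93 m


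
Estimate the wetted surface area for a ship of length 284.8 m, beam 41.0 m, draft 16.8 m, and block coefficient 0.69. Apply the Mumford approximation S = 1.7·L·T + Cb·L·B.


Formula: S = 1.7*L*T + V/T with V = Cb*L*B*T, i.e. S = L * (1.7*T + Cb*B)
Step 1 — 1.7*T = 1.7 * 16.8 = 28.56 m
Step 2 — Cb*B = 0.69 * 41.0 = 28.29 m
Step 3 — 1.7*T + Cb*B = 28.56 + 28.29 = 56.85 m
Step 4 — S = 284.8 * 56.85 ≈ 16191 m^2 (5 s.f.)

16191 m^2


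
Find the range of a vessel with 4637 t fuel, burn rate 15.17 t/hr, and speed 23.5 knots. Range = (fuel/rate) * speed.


Formula: endurance = fuel / rate; range = endurance * speed
Step 1 — endurance = 4637 / 15.17 = 305.6691 hours
Step 2 — range = 305.6691 * 23.5 ≈ 7183.2 nautical miles (5 s.f.)

7183.2 NM


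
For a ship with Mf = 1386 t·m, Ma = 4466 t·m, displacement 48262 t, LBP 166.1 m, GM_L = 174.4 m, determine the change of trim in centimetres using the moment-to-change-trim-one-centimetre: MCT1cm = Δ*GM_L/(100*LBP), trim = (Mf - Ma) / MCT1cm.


Formula: net trimming moment = Mf - Ma; MCT1cm = Δ*GM_L/(100*LBP); trim = net moment / MCT1cm
Step 1 — net trimming moment = 1386 - 4466 = -3080 t·m
Step 2 — MCT1cm = 48262 * 174.4 / (100 * 166.1) = 506.7365 t·m/cm
Step 3 — trim = -3080 / 506.7365 ≈ -6.0781 cm (5 s.f.)

-6.0781 cm


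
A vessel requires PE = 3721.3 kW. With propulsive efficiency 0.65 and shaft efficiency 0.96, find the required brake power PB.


Formula: PB = PE / (eta_D * eta_S)
Step 1 — combined efficiency = eta_D * eta_S = 0.65 * 0.96 = 0.624
Step 2 — PB = 3721.3 / 0.624 ≈ 5963.6 kW (5 s.f.)

5963.6 kW


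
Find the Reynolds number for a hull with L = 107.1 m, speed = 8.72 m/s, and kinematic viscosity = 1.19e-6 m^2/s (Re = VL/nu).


Formula: Re = V * L / nu
Step 1 — V * L = 8.72 * 107.1 = 933.912 m^2/s
Step 2 — Re = 933.912 / 1.19e-6 = 7.85e+08

7.85e+08


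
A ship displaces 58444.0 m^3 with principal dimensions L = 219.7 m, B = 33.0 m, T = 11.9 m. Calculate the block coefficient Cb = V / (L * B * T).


Formula: Cb = V / (L * B * T)
Step 1 — L * B * T = 219.7 * 33.0 * 11.9 = 86276.19 m^3
Step 2 — Cb = 58444.0 / 86276.19 ≈ 0.67741 (5 s.f.)

0.67741


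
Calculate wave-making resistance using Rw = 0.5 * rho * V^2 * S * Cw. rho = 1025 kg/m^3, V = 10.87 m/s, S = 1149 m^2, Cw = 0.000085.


Formula: Rw = 0.5 * rho * V^2 * S * Cw
Step 1 — V^2 = 10.87^2 = 118.1569
Step 2 — 0.5 * rho * V^2 = 0.5 * 1025 * 118.1569 = 60555.41125
Step 3 — Rw = 60555.41125 * 1149 * 0.000085 ≈ 5914.1 N (5 s.f.)

5914.1 N


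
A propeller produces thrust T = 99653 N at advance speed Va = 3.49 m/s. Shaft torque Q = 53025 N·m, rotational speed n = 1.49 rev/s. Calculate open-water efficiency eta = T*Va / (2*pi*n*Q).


Formula: eta = T * Va / (2 * pi * n * Q)
Step 1 — numerator = T * Va = 99653 * 3.49 = 347788.97
Step 2 — 2 * pi * n = 2 * pi * 1.49 = 9.361946
Step 3 — denominator = 9.361946 * 53025 = 496417.19
Step 4 — eta = 347788.97 / 496417.19 ≈ 0.70060 (5 s.f.)

0.70060


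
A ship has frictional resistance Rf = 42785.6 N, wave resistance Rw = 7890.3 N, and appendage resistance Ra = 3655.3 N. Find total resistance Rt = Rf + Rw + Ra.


Formula: Rt = Rf + Rw + Ra
Substituting: Rt = 42785.6 + 7890.3 + 3655.3
Result: Rt = 54331.2 N

54331.2 N


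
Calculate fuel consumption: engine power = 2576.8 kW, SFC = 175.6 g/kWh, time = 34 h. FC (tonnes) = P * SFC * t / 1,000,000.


Formula: FC (tonnes) = P * SFC * t / 1,000,000
Step 1 — P * SFC * t = 2576.8 * 175.6 * 34 = 15384526.72 g
Step 2 — FC (tonnes) = 15384526.72 / 1,000,000 ≈ 15.385 tonnes (5 s.f.)

15.385 tonnes


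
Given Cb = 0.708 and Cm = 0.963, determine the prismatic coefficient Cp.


Formula: Cp = Cb / Cm
Substituting: Cp = 0.708 / 0.963
Result: Cp ≈ 0.73520 (5 s.f.)

0.73520


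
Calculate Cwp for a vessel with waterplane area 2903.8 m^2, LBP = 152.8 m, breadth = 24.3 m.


Formula: Cwp = Aw / (L * B)
Step 1 — L * B = 152.8 * 24.3 = 3713.04 m^2
Step 2 — Cwp = 2903.8 / 3713.04 ≈ 0.78205 (5 s.f.)

0.78205


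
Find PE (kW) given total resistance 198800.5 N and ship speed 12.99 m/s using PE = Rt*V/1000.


Formula: PE = Rt * V / 1000 (kW)
Step 1 — PE (W) = 198800.5 * 12.99 = 2582418.495 W
Step 2 — PE (kW) = 2582418.495 / 1000 ≈ 2582.4 kW (5 s.f.)

2582.4 kW


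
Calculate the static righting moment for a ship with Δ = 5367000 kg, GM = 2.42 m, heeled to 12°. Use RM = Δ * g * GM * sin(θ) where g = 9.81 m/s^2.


Formula: GZ = GM * sin(theta); RM = disp * g * GZ
Step 1 — GZ = 2.42 * sin(12°) = 2.42 * 0.207912 = 0.503147 m
Step 2 — RM = 5367000 * 9.81 * 0.503147 ≈ 26491000 N·m (5 s.f.)

26491000 N·m


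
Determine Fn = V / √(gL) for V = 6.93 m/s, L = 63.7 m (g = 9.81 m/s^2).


Formula: Fn = V / sqrt(g * L)
Step 1 — g * L = 9.81 * 63.7 = 624.897
Step 2 — sqrt(g * L) = sqrt(624.897) = 24.99794
Step 3 — Fn = 6.93 / 24.99794 ≈ 0.27722 (5 s.f.)

0.27722


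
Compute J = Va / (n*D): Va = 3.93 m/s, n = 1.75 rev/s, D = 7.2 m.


Formula: J = Va / (n * D)
Step 1 — n * D = 1.75 * 7.2 = 12.6
Step 2 — J = 3.93 / 12.6 ≈ 0.31190 (5 s.f.)

0.31190


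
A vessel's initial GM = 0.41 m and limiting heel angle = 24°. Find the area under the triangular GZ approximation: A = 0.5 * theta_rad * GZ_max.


Formula: GZ_max = GM * sin(theta); Area = 0.5 * theta_rad * GZ_max
Step 1 — GZ_max = 0.41 * sin(24°) = 0.41 * 0.406737 = 0.166762 m
Step 2 — theta_rad = 24 * pi/180 = 0.418879 rad
Step 3 — Area = 0.5 * 0.418879 * 0.166762 ≈ 0.034927 m·rad (5 s.f.)

0.034927 m·rad


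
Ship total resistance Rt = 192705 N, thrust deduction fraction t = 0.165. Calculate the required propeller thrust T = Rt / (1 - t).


Formula: T = Rt / (1 - t)
Step 1 — (1 - t) = 1 - 0.165 = 0.835
Step 2 — T = 192705 / 0.835 ≈ 230780 N (5 s.f.)

230780 N


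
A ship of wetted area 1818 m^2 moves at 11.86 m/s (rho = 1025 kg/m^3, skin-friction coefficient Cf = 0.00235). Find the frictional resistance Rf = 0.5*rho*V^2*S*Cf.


Formula: Rf = 0.5 * rho * V^2 * S * Cf
Step 1 — V^2 = 11.86^2 = 140.6596
Step 2 — 0.5 * rho * V^2 = 0.5 * 1025 * 140.6596 = 72088.045
Step 3 — Rf = 72088.045 * 1818 * 0.00235 ≈ 307980 N (5 s.f.)

307980 N


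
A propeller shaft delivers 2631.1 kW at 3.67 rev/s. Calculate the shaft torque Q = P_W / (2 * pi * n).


Formula: Q = P_W / (2 * pi * n)
Step 1 — P_W = 2631.1 kW * 1000 = 2631100.0 W
Step 2 — 2 * pi * n = 2 * pi * 3.67 = 23.05929
Step 3 — Q = 2631100.0 / 23.05929 ≈ 114100 N·m (5 s.f.)

114100 N·m


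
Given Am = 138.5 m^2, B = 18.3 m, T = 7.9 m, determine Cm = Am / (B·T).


Formula: Cm = Am / (B * T)
Step 1 — B * T = 18.3 * 7.9 = 144.57 m^2
Step 2 — Cm = 138.5 / 144.57 ≈ 0.95801 (5 s.f.)

0.95801


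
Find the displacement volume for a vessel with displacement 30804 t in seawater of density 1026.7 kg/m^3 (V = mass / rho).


Formula: V = mass / rho
Step 1 — convert tonnes to kg: 30804 t * 1000 = 30804000 kg
Step 2 — V = 30804000 / 1026.7 ≈ 30003 m^3 (5 s.f.)

30003 m^3


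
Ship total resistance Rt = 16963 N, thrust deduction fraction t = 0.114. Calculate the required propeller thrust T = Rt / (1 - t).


Formula: T = Rt / (1 - t)
Step 1 — (1 - t) = 1 - 0.114 = 0.886
Step 2 — T = 16963 / 0.886 ≈ 19146 N (5 s.f.)

19146 N


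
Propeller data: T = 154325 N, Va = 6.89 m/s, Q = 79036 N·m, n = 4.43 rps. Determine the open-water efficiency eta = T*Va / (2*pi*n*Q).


Formula: eta = T * Va / (2 * pi * n * Q)
Step 1 — numerator = T * Va = 154325 * 6.89 = 1063299.25
Step 2 — 2 * pi * n = 2 * pi * 4.43 = 27.834511
Step 3 — denominator = 27.834511 * 79036 = 2199928.41
Step 4 — eta = 1063299.25 / 2199928.41 ≈ 0.48333 (5 s.f.)

0.48333


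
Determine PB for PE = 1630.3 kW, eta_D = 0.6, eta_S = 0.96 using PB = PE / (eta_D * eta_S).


Formula: PB = PE / (eta_D * eta_S)
Step 1 — combined efficiency = eta_D * eta_S = 0.6 * 0.96 = 0.576
Step 2 — PB = 1630.3 / 0.576 ≈ 2830.4 kW (5 s.f.)

2830.4 kW


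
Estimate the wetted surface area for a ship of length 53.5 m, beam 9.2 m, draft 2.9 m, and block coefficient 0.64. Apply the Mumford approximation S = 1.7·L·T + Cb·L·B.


Formula: S = 1.7*L*T + V/T with V = Cb*L*B*T, i.e. S = L * (1.7*T + Cb*B)
Step 1 — 1.7*T = 1.7 * 2.9 = 4.93 m
Step 2 — Cb*B = 0.64 * 9.2 = 5.888 m
Step 3 — 1.7*T + Cb*B = 4.93 + 5.888 = 10.818 m
Step 4 — S = 53.5 * 10.818 ≈ 578.76 m^2 (5 s.f.)

578.76 m^2


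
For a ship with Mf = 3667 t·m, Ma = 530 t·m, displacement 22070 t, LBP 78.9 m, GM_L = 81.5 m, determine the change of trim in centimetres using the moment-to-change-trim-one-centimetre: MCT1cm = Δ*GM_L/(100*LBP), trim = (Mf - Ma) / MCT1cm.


Formula: net trimming moment = Mf - Ma; MCT1cm = Δ*GM_L/(100*LBP); trim = net moment / MCT1cm
Step 1 — net trimming moment = 3667 - 530 = 3137 t·m
Step 2 — MCT1cm = 22070 * 81.5 / (100 * 78.9) = 227.9728 t·m/cm
Step 3 — trim = 3137 / 227.9728 ≈ 13.760 cm (5 s.f.)

13.760 cm


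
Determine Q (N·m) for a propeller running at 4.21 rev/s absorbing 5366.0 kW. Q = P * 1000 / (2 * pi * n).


Formula: Q = P_W / (2 * pi * n)
Step 1 — P_W = 5366.0 kW * 1000 = 5366000.0 W
Step 2 — 2 * pi * n = 2 * pi * 4.21 = 26.45221
Step 3 — Q = 5366000.0 / 26.45221 ≈ 202860 N·m (5 s.f.)

202860 N·m
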